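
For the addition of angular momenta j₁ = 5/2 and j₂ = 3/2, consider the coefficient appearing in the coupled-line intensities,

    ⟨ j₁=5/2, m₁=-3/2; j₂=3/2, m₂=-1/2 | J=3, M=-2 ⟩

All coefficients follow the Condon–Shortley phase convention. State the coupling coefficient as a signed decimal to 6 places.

-0.288675

triangle: 1!*4!*2!/8! = 48/40320
(j±m)!: 1!*4!*1!*2!*1!*5! = 5760
prefactor² = (2J+1)*Δ*N² = 48
  k=0: +1/(0!*1!*4!*1!*0!*1!) = 1/24
  k=1: −1/(1!*0!*3!*0!*1!*2!) = -1/12
Σ = -1/24  ⇒  CG² = 48*(-1/24)² = 1/12
CG = −√(1/12) = -0.288675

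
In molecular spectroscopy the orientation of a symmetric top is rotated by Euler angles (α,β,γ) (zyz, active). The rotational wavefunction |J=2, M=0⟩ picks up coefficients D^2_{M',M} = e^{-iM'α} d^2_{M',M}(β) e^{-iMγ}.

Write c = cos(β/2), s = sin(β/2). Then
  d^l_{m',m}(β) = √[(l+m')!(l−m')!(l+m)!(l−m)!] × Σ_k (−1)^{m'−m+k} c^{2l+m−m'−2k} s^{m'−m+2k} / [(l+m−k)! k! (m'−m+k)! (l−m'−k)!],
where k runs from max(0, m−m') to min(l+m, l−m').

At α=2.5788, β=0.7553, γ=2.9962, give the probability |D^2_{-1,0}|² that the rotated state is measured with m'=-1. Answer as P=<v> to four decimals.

P=0.3736

Split into d^2_{-1,0}(β=0.7553) × two z-phases.
c=cos(0.755300/2)=0.929534, s=sin(0.755300/2)=0.368737; N=√[1·6·2·2]=4.898979
k: max(0,(0)−(-1))=1 … min(2+(0),2−(-1))=2
  k=1: (−1)^0·4.8990/(2)·0.9295^3·0.3687^1 = +0.725417
  k=2: (−1)^1·4.8990/(2)·0.9295^1·0.3687^3 = -0.114154
d^2_{-1,0}(0.7553) = +0.725417 -0.114154 = +0.611263
|D^2_{-1,0}|² = |d^2_{-1,0}(β)|² = (+0.611263)² = 0.373643 (the z-rotation phases have unit modulus)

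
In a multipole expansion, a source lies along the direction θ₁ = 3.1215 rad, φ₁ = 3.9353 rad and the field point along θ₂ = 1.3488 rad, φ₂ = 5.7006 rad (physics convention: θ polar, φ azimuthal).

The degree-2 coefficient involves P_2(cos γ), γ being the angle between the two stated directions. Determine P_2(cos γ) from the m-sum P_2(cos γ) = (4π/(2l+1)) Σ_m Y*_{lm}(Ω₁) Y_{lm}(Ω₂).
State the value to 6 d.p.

-0.424789

Summing Y*_{l m}(θ₁,φ₁)·Y_{l m}(θ₂,φ₂) over m ∈ [−2, 2]; prefactor 4π/(2·2+1) = 2.513274:
  m=-2: (-0.00000 + 0.00016j) × (0.14503 + 0.33772j) = -0.00005 + 0.00002j  (running Σ = -0.00005 + 0.00002j)
  m=-1: (0.01088 + 0.01106j) × (0.13855 + 0.09129j) = 0.00050 + 0.00253j  (running Σ = 0.00044 + 0.00255j)
  m=0: (0.63040 + 0.00000j) × (-0.26952 + 0.00000j) = -0.16991 + 0.00000j  (running Σ = -0.16946 + 0.00255j)
  m=1: (-0.01088 + 0.01106j) × (-0.13855 + 0.09129j) = 0.00050 - 0.00253j  (running Σ = -0.16897 + 0.00002j)
  m=2: (-0.00000 - 0.00016j) × (0.14503 - 0.33772j) = -0.00005 - 0.00002j  (running Σ = -0.16902 - 0.00000j)
Σ over m = -0.16902 - 0.00000j; ×(4π/5) → -0.42479 - 0.00000j. Real part: -0.424789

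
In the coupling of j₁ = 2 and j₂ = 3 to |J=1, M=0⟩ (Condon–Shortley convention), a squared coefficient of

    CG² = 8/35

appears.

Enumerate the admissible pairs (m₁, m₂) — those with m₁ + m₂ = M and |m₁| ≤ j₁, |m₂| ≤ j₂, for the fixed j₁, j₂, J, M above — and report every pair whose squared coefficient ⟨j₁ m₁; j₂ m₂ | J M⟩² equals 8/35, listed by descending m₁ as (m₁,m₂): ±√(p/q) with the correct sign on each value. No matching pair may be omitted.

(1,-1): −√(8/35); (-1,1): −√(8/35)

Admissible pairs with m₁+m₂ = M = 0: (-2,2), (-1,1), (0,0), (1,-1), (2,-2)
  (m₁,m₂)=(2,-2): CG² = 1/7, CG = +√(1/7)
  (m₁,m₂)=(1,-1): CG² = 8/35, CG = −√(8/35)   ← matches the target
  (m₁,m₂)=(0,0): CG² = 9/35, CG = +√(9/35)
  (m₁,m₂)=(-1,1): CG² = 8/35, CG = −√(8/35)   ← matches the target
  (m₁,m₂)=(-2,2): CG² = 1/7, CG = +√(1/7)
Pairs with CG² = 8/35: (1,-1): −√(8/35); (-1,1): −√(8/35)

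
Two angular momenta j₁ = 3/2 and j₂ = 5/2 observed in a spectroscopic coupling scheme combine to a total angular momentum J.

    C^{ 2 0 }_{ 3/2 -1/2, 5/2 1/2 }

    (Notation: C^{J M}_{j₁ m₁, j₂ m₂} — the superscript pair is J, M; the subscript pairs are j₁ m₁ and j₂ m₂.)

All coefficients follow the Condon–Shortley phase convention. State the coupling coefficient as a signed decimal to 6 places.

j₁+j₂−J=2  J+j₁−j₂=1  J−j₁+j₂=3  j₁+j₂+J+1=7
(j₁±m₁, j₂±m₂, J±M) = (1,2,3,2,2,2)
P² = 8/7
sum k=1..2:
  [1] −1/2 = -1/2
  [2] +1/4 = 1/4
S = -1/4
C² = P²·S² = 1/14 ; C = -0.267261

−√(1/14) = -0.267261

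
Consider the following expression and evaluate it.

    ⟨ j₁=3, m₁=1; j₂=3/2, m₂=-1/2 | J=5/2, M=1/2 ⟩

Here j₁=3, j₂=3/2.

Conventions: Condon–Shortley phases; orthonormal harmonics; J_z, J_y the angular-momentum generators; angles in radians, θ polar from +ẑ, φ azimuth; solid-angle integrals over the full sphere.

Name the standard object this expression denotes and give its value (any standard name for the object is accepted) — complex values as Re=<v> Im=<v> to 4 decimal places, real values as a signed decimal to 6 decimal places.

This is a Clebsch–Gordan (vector-coupling) coefficient.
√[6·2!4!1!/8! · 4!2!1!2!3!2!] = √(288/35)
  +(−1)^0/∏(0,2,2,1,2,0)! = 1/8  (running 1/8)
  +(−1)^1/∏(1,1,1,0,3,1)! = -1/6  (running -1/24)
⟨..|..⟩ = √(288/35)·(-1/24) = -0.119523

Clebsch–Gordan coefficient, −√(1/70) ≈ -0.119523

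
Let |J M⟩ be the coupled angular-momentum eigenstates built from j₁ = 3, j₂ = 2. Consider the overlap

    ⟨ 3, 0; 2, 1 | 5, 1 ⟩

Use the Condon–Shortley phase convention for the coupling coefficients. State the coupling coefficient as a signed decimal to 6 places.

j₁+j₂−J=0  J+j₁−j₂=6  J−j₁+j₂=4  j₁+j₂+J+1=11
(j₁±m₁, j₂±m₂, J±M) = (3,3,3,1,6,4)
P² = 124416/7
sum k=0..0:
  [0] +1/216 = 1/216
S = 1/216
C² = P²·S² = 8/21 ; C = +0.617213

+√(8/21) = +0.617213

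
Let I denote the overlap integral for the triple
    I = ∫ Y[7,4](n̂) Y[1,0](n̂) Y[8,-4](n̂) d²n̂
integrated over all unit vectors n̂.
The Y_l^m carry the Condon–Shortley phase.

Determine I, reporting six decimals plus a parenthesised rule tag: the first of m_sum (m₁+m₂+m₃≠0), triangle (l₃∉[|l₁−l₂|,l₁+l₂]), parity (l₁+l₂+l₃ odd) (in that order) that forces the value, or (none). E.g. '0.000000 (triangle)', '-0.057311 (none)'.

0.211986 (none)

m-sum 0 ✓  L=16 even ✓  6≤8≤8 ✓
Π(2lᵢ+1) = 15×3×17 = 765
triangle coeff Δ(7,1,8) = 1/2040
Σ_t [0,0]: t=0:+1/25401600 = 1/25401600
(3j)²=8/255 [(7 1 8; 0 0 0)], sign=+1
Σ_t [0,0]: t=0:+1/239500800 = 1/239500800
(3j)²=2/85 [(7 1 8; 4 0 -4)], sign=+1
⇒ 4πI² = 48/85
I = (+1)√(48/85/(4π)) = 0.21198553
No selection rule forces the value: the integral is nonzero (none).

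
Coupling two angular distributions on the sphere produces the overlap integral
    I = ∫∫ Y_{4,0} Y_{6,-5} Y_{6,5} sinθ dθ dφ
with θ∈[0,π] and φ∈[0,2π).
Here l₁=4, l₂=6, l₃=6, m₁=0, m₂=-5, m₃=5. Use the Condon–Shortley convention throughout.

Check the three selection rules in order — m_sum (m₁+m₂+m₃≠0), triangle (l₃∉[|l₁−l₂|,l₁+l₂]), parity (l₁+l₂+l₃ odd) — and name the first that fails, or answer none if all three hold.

none

azimuthal sum: 0 − 5 + 5 = 0  ✓
2 ≤ 6 ≤ 10 (triangle on l)  ✓
L = 4 + 6 + 6 = 16 (even)  ✓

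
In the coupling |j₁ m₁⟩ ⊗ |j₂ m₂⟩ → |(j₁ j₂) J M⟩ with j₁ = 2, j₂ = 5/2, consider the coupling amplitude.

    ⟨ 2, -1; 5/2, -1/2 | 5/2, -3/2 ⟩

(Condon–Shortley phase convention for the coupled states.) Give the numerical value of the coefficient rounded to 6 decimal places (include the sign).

√[6·2!2!3!/8! · 1!3!2!3!1!4!] = √(216/35)
  +(−1)^1/∏(1,1,2,1,0,2)! = -1/4  (running -1/4)
  +(−1)^2/∏(2,0,1,0,1,3)! = 1/12  (running -1/6)
⟨..|..⟩ = √(216/35)·(-1/6) = -0.414039

-0.414039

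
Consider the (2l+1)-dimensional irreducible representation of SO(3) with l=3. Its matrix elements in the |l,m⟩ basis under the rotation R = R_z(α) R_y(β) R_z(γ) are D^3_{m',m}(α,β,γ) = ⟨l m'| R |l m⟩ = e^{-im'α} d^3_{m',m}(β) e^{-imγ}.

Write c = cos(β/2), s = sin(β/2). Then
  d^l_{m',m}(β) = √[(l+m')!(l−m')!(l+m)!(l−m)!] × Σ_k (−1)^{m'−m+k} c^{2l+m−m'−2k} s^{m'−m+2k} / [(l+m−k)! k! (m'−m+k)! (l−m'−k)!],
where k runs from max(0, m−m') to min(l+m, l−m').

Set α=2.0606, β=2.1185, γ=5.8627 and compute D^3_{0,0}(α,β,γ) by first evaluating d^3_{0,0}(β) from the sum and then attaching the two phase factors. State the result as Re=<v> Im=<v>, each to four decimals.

Split into d^3_{0,0}(β=2.1185) × two z-phases.
Half-angle: c=0.489526, s=0.871989. N=√(6·6·6·6)=36.000000
Admissible k: 0..3 (factorial args all ≥0)
  k=0: (−1)^0·36.0000/(36)·0.4895^6·0.8720^0 = +0.013761
  k=1: (−1)^1·36.0000/(4)·0.4895^4·0.8720^2 = -0.392978
  k=2: (−1)^2·36.0000/(4)·0.4895^2·0.8720^4 = +1.246917
  k=3: (−1)^3·36.0000/(36)·0.4895^0·0.8720^6 = -0.439607
d^3_{0,0}(2.1185) = +0.013761 -0.392978 +1.246917 -0.439607 = +0.428093
Phases: e^{-i·(0)·2.0606}=+1.000000+0.000000i, e^{-i·(0)·5.8627}=+1.000000+0.000000i ⇒ D=+0.428093+0.000000i

Re=0.4281 Im=0.0000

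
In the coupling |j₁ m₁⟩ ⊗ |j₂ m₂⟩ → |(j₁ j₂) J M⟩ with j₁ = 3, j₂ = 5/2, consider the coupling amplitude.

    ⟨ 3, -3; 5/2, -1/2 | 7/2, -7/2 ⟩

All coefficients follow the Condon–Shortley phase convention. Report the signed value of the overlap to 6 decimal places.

+0.577350  (= +√(1/3))

j₁+j₂−J=2  J+j₁−j₂=4  J−j₁+j₂=3  j₁+j₂+J+1=10
(j₁±m₁, j₂±m₂, J±M) = (0,6,2,3,0,7)
P² = 27648
sum k=2..2:
  [2] +1/288 = 1/288
S = 1/288
C² = P²·S² = 1/3 ; C = +0.577350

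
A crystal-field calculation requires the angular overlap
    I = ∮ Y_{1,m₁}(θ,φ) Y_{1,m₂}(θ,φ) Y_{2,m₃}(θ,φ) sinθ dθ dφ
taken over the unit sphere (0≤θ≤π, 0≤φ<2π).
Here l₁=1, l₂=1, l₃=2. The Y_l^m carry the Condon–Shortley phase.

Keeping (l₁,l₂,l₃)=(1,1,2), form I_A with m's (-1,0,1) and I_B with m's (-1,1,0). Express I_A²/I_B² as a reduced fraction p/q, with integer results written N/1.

3/1

Same 1,1,2: normalisation and zero-m 3j drop out of the ratio.
A: Δ: 0! 2! 2! / 5! → 1/30; sum: t=0:+1/2 = 1/2; 3j²(1 1 2; -1 0 1) = Δ·Π!·Σ² = 1/10  (sign -1)
B: Δ: 0! 2! 2! / 5! → 1/30; sum: t=0:+1/4 = 1/4; 3j²(1 1 2; -1 1 0) = Δ·Π!·Σ² = 1/30  (sign +1)
I_A²/I_B² = (1/10)/(1/30) = 3/1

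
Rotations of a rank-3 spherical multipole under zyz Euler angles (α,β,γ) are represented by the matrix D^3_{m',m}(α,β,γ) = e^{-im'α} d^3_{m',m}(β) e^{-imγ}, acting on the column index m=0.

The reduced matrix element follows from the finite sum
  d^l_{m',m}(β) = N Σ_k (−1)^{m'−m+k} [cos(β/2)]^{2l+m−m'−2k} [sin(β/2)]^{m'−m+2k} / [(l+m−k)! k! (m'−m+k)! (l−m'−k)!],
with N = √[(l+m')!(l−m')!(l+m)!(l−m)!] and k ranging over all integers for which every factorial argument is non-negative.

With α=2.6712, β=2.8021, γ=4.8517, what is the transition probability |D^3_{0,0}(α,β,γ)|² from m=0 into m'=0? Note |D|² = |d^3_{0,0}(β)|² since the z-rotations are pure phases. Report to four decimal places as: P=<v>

D^3_{0,0}(2.6712,2.8021,4.8517) = e^{-i·0·2.6712}·d^3_{0,0}(2.8021)·e^{-i·0·4.8517}. Compute d first:
Half-angle: c=0.168932, s=0.985628. N=√(6·6·6·6)=36.000000
The bounds max(0,m−m')=0 and min(l+m,l−m')=3 give 4 terms
  k=0: (−1)^0·36.0000/(36)·0.1689^6·0.9856^0 = +0.000023
  k=1: (−1)^1·36.0000/(4)·0.1689^4·0.9856^2 = -0.007121
  k=2: (−1)^2·36.0000/(4)·0.1689^2·0.9856^4 = +0.242393
  k=3: (−1)^3·36.0000/(36)·0.1689^0·0.9856^6 = -0.916806
d^3_{0,0}(2.8021) = +0.000023 -0.007121 +0.242393 -0.916806 = -0.681510
|D^3_{0,0}|² = |d^3_{0,0}(β)|² = (-0.681510)² = 0.464456 (the z-rotation phases have unit modulus)

P=0.4645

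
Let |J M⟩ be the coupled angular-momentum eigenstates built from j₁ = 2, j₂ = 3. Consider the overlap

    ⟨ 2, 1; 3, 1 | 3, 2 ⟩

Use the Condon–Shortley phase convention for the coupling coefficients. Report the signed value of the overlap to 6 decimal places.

triangle: 2!*2!*4!/9! = 96/362880
(j±m)!: 3!*1!*4!*2!*5!*1! = 34560
prefactor² = (2J+1)*Δ*N² = 64
  k=0: +1/(0!*2!*1!*4!*1!*0!) = 1/48
  k=1: −1/(1!*1!*0!*3!*2!*1!) = -1/12
Σ = -1/16  ⇒  CG² = 64*(-1/16)² = 1/4
CG = −√(1/4) = -0.500000

-0.500000  (= −√(1/4))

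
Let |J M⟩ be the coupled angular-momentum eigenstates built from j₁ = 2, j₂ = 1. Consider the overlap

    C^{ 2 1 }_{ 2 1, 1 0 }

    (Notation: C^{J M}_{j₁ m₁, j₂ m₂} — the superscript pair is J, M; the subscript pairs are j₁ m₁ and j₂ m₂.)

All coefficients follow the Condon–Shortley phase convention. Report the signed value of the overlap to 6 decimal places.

j₁+j₂−J=1  J+j₁−j₂=3  J−j₁+j₂=1  j₁+j₂+J+1=6
(j₁±m₁, j₂±m₂, J±M) = (3,1,1,1,3,1)
P² = 3/2
sum k=0..1:
  [0] +1/2 = 1/2
  [1] −1/6 = -1/6
S = 1/3
C² = P²·S² = 1/6 ; C = +0.408248

+√(1/6) ≈ +0.408248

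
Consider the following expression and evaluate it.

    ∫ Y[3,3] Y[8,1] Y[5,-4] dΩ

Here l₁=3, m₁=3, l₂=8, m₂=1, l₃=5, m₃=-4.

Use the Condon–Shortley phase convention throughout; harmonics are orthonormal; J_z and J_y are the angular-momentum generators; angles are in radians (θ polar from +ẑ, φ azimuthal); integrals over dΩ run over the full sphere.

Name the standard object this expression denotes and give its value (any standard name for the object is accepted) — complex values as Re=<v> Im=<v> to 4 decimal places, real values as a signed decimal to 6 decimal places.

Gaunt coefficient, -0.011108

This is a Gaunt coefficient — the integral of a triple product of spherical harmonics over the sphere.
Rules hold: Σm=0, L=16 even, 5≤5≤11.
N = 7·17·11 = 1309
Δ = 6!·0!·10!/17! = 1/136136
Racah Σ t=3..3: t=3:−1/518400 = -1/518400
⇒ 3j(3 8 5; 0 0 0)² = 56/2431, sgn +1
Racah Σ t=0..0: t=0:+1/261273600 = 1/261273600
⇒ 3j(3 8 5; 3 1 -4)² = 1/19448, sgn -1
4πI² = N·(3j₀)²·(3jₘ)² = 49/31603
I = -1·√(0.00155049/4π) = -0.01110782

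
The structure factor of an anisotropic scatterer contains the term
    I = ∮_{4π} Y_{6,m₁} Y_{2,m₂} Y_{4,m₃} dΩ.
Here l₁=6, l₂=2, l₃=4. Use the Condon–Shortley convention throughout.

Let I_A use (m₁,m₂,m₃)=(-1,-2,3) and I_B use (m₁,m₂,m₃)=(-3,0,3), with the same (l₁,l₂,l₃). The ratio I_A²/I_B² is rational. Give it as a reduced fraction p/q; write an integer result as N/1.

5/108

Same 6,2,4: normalisation and zero-m 3j drop out of the ratio.
A: Δ: 4! 8! 0! / 13! → 1/6435; sum: t=0:+1/120960 = 1/120960; 3j²(6 2 4; -1 -2 3) = Δ·Π!·Σ² = 1/1287  (sign -1)
B: Δ: 4! 8! 0! / 13! → 1/6435; sum: t=2:+1/20160 = 1/20160; 3j²(6 2 4; -3 0 3) = Δ·Π!·Σ² = 12/715  (sign -1)
I_A²/I_B² = (1/1287)/(12/715) = 5/108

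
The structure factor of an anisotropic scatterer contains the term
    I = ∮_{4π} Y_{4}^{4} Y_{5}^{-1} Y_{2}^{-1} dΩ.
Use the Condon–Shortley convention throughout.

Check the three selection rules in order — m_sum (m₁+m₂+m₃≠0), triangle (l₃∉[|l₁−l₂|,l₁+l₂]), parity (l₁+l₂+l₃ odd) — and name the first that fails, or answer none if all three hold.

Σmᵢ = 2  ✗
l₃∈[|l₁−l₂|,l₁+l₂]=[1,9], have l₃=2
Σlᵢ = 11 ⇒ odd

m_sum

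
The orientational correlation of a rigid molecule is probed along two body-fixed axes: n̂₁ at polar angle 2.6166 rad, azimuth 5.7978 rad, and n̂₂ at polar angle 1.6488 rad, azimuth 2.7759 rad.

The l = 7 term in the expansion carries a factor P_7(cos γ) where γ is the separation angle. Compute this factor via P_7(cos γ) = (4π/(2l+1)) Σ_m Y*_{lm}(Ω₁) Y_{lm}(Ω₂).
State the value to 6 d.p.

Term-by-term m-sum for l=7 (normalisation 4π/15 = 0.837758):
  term(m=-7) = -0.001301+0.001445i   from Y*(Ω₁)=-0.003843+0.001006i, Y(Ω₂)=+0.408974-0.268967i
  term(m=-6) = +0.002767-0.002418i   from Y*(Ω₁)=+0.024994+0.005833i, Y(Ω₂)=+0.083569-0.116231i
  term(m=-5) = +0.027876-0.019008i   from Y*(Ω₁)=-0.076563-0.066432i, Y(Ω₂)=-0.084820+0.321868i
  term(m=-4) = -0.039526+0.020516i   from Y*(Ω₁)=+0.097776+0.251533i, Y(Ω₂)=+0.017792+0.164058i
  term(m=-3) = -0.125701+0.047182i   from Y*(Ω₁)=+0.053790-0.467150i, Y(Ω₂)=-0.130256-0.254082i
  term(m=-2) = +0.073544-0.017950i   from Y*(Ω₁)=-0.246039+0.359614i, Y(Ω₂)=-0.129305-0.116041i
  term(m=-1) = -0.011414+0.001373i   from Y*(Ω₁)=-0.038032+0.020061i, Y(Ω₂)=+0.249675+0.095605i
  term(m=+0) = +0.078884+0.000000i   from Y*(Ω₁)=+0.447715-0.000000i, Y(Ω₂)=+0.176193+0.000000i
  term(m=+1) = -0.011414-0.001373i   from Y*(Ω₁)=+0.038032+0.020061i, Y(Ω₂)=-0.249675+0.095605i
  term(m=+2) = +0.073544+0.017950i   from Y*(Ω₁)=-0.246039-0.359614i, Y(Ω₂)=-0.129305+0.116041i
  term(m=+3) = -0.125701-0.047182i   from Y*(Ω₁)=-0.053790-0.467150i, Y(Ω₂)=+0.130256-0.254082i
  term(m=+4) = -0.039526-0.020516i   from Y*(Ω₁)=+0.097776-0.251533i, Y(Ω₂)=+0.017792-0.164058i
  term(m=+5) = +0.027876+0.019008i   from Y*(Ω₁)=+0.076563-0.066432i, Y(Ω₂)=+0.084820+0.321868i
  term(m=+6) = +0.002767+0.002418i   from Y*(Ω₁)=+0.024994-0.005833i, Y(Ω₂)=+0.083569+0.116231i
  term(m=+7) = -0.001301-0.001445i   from Y*(Ω₁)=+0.003843+0.001006i, Y(Ω₂)=-0.408974-0.268967i
Σ over m = -0.068625+0.000000i; ×(4π/15) → -0.057491+0.000000i. Real part: -0.057491

-0.057491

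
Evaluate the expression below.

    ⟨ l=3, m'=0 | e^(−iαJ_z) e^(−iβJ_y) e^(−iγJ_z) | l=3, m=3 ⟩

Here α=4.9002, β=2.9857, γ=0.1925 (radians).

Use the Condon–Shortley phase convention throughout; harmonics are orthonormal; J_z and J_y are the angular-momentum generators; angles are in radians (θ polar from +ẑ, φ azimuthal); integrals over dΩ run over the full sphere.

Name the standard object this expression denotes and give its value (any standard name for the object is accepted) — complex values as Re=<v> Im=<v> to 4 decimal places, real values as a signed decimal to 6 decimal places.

This is a Wigner D-matrix element — the rotation-matrix element ⟨l m'| R(α,β,γ) |l m⟩ in the angular-momentum basis.
First d^3_{0,3}(β=2.9857), then the phase factors e^{-i(0)α} and e^{-i(3)γ}:
c=cos(2.985700/2)=0.077867, s=sin(2.985700/2)=0.996964; N=√[6·6·720·1]=160.996894
The bounds max(0,m−m')=3 and min(l+m,l−m')=3 give 1 term
  k=3: (−1)^0·160.9969/(36)·0.0779^3·0.9970^3 = +0.002092
d^3_{0,3}(2.9857) = +0.002092
D = (+1.000000+0.000000i)·(+0.002092)·(+0.837830-0.545931i) = +0.001753-0.001142i

Wigner D-matrix element, Re=0.0018 Im=-0.0011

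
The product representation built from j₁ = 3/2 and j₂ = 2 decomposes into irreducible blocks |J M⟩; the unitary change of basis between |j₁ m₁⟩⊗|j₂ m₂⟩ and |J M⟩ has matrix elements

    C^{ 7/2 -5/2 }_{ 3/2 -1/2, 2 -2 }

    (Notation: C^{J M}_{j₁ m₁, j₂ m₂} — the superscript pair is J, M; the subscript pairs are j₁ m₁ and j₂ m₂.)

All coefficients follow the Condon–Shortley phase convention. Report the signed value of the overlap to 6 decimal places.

+0.654654

j₁+j₂−J=0  J+j₁−j₂=3  J−j₁+j₂=4  j₁+j₂+J+1=8
(j₁±m₁, j₂±m₂, J±M) = (1,2,0,4,1,6)
P² = 6912/7
sum k=0..0:
  [0] +1/48 = 1/48
S = 1/48
C² = P²·S² = 3/7 ; C = +0.654654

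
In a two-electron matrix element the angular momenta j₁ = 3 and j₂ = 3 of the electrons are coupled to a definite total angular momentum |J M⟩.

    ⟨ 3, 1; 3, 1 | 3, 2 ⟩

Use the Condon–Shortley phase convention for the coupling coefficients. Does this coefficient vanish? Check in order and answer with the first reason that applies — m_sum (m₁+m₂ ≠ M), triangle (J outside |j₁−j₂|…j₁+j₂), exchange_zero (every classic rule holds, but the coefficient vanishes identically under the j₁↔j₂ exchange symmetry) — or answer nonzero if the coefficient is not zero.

exchange_zero

m-sum: m₁+m₂ = 1+1 = 2, M = 2  ✓
triangle: |j₁−j₂| = 0 ≤ J = 3 ≤ j₁+j₂ = 6  ✓
exchange: j₁=j₂ and m₁=m₂, and (−1)^(j₁+j₂−J) = (−1)^3 = −1 forces ⟨j₁m₁;j₂m₂|JM⟩ = −⟨j₂m₂;j₁m₁|JM⟩ = −⟨j₁m₁;j₂m₂|JM⟩ ⇒ the coefficient vanishes identically
Racah sum check: Σ_k collapses to 0 ⇒ CG = 0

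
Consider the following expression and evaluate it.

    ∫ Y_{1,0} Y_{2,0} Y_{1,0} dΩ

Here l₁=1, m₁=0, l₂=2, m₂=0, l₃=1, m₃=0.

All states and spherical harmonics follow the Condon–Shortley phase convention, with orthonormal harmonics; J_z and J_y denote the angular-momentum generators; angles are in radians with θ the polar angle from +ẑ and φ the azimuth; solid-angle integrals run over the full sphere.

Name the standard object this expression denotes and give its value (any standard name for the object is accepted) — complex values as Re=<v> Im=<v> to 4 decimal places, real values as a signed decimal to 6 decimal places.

Gaunt coefficient, +0.252313

This is a Gaunt coefficient — the integral of a triple product of spherical harmonics over the sphere.
Rules hold: Σm=0, L=4 even, 1≤1≤3.
N = 3·5·3 = 45
Δ = 2!·0!·2!/5! = 1/30
Racah Σ t=1..1: t=1:−1/1 = -1/1
⇒ 3j(1 2 1; 0 0 0)² = 2/15, sgn +1
(m-triple is (0,0,0) — same symbol as above.)
4πI² = N·(3j₀)²·(3jₘ)² = 4/5
I = +1·√(0.8/4π) = 0.25231325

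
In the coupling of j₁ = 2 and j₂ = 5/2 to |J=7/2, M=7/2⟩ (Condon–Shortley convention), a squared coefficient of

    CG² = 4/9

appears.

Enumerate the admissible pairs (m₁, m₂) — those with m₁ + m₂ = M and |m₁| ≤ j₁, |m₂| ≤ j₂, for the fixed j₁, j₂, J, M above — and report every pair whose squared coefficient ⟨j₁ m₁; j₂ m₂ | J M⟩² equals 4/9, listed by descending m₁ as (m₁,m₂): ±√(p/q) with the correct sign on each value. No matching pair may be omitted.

(2,3/2): +√(4/9)

Admissible pairs with m₁+m₂ = M = 7/2: (1,5/2), (2,3/2)
  (m₁,m₂)=(2,3/2): CG² = 4/9, CG = +√(4/9)   ← matches the target
  (m₁,m₂)=(1,5/2): CG² = 5/9, CG = −√(5/9)
Pairs with CG² = 4/9: (2,3/2): +√(4/9)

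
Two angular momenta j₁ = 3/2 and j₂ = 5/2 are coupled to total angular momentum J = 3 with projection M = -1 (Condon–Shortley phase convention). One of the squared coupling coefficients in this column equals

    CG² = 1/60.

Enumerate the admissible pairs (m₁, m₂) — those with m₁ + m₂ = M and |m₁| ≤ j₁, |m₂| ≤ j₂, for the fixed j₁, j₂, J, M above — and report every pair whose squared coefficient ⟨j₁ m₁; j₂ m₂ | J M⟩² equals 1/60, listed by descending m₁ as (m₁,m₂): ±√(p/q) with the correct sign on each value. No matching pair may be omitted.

Admissible pairs with m₁+m₂ = M = -1: (-3/2,1/2), (-1/2,-1/2), (1/2,-3/2), (3/2,-5/2)
  (m₁,m₂)=(3/2,-5/2): CG² = 1/8, CG = +√(1/8)
  (m₁,m₂)=(1/2,-3/2): CG² = 49/120, CG = +√(49/120)
  (m₁,m₂)=(-1/2,-1/2): CG² = 1/60, CG = −√(1/60)   ← matches the target
  (m₁,m₂)=(-3/2,1/2): CG² = 9/20, CG = −√(9/20)
Pairs with CG² = 1/60: (-1/2,-1/2): −√(1/60)

(-1/2,-1/2): −√(1/60)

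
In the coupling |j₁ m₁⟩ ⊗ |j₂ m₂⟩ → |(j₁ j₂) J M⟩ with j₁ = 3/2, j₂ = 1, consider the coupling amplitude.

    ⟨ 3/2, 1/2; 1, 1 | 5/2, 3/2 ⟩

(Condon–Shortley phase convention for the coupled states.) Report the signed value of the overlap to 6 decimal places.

+0.774597

triangle: 0!*3!*2!/6! = 12/720
(j±m)!: 2!*1!*2!*0!*4!*1! = 96
prefactor² = (2J+1)*Δ*N² = 48/5
  k=0: +1/(0!*0!*1!*2!*2!*0!) = 1/4
Σ = 1/4  ⇒  CG² = 48/5*(1/4)² = 3/5
CG = +√(3/5) = +0.774597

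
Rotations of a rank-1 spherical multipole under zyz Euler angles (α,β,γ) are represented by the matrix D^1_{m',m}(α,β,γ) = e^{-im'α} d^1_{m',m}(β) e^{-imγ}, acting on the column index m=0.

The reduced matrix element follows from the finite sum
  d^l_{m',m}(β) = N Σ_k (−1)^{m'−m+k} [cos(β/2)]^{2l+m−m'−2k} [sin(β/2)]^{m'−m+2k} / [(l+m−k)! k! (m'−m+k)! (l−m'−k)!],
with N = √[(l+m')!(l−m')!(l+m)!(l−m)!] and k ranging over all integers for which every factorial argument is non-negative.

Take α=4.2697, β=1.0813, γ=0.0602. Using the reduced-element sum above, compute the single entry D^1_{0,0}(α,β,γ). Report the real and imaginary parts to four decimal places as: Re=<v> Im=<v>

Split into d^1_{0,0}(β=1.0813) × two z-phases.
With c≡cos(β/2)=0.857374 and s≡sin(β/2)=0.514693, N=[1·1·1·1]^{1/2}=1.000000
Admissible k: 0..1 (factorial args all ≥0)
  k=0: (−1)^0·1.0000/(1)·0.8574^2·0.5147^0 = +0.735091
  k=1: (−1)^1·1.0000/(1)·0.8574^0·0.5147^2 = -0.264909
d^1_{0,0}(1.0813) = +0.735091 -0.264909 = +0.470181
Attach z-rotation phases: D = e^{-i(0)(4.2697)}·(+0.470181)·e^{-i(0)(0.0602)} = +0.470181+0.000000i

Re=0.4702 Im=0.0000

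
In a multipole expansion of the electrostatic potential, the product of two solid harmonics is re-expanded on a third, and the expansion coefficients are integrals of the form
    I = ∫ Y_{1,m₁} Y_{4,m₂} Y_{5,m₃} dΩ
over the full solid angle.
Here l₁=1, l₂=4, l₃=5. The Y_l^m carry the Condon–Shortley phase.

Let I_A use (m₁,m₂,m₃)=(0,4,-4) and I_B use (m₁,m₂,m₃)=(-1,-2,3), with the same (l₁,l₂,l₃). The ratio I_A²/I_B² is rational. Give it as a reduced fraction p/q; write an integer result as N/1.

l's match ⇒ only the (l;m) 3-j factors differ between A and B.
A: triangle coeff Δ(1,4,5) = 1/495; Σ_t [0,0]: t=0:+1/40320 = 1/40320; (3j)²=1/55 [(1 4 5; 0 4 -4)], sign=-1
B: triangle coeff Δ(1,4,5) = 1/495; Σ_t [0,0]: t=0:+1/2880 = 1/2880; (3j)²=28/495 [(1 4 5; -1 -2 3)], sign=+1
I_A²/I_B² = (1/55)/(28/495) = 9/28

9/28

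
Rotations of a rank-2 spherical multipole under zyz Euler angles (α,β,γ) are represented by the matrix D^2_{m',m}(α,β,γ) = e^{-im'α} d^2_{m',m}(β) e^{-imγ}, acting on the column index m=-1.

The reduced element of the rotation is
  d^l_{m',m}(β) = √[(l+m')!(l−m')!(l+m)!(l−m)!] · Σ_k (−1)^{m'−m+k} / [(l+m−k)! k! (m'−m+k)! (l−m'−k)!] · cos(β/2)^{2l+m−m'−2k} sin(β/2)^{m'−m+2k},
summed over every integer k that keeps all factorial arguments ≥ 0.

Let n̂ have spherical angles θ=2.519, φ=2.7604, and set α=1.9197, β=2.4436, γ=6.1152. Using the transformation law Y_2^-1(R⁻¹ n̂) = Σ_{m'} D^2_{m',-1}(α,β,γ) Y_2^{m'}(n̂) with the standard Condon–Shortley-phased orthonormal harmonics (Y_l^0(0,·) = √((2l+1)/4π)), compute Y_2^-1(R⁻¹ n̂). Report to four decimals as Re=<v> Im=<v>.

Re=0.1000 Im=-0.3140

Need the full column D^2_{m',-1} for m'=−2..2 at α=1.9197, β=2.4436, γ=6.1152.
cos(β/2)=0.341955, sin(β/2)=0.939716
d^2_{-2,-1}: single k=1 term ⇒ +0.075151;  D = -0.064847-0.037980i
d^2_{-1,-1}: k∈[0..1] ⇒ +0.013673 -0.309779 = -0.296106;  D = +0.053279-0.291273i
d^2_{0,-1}: k∈[0..1] ⇒ -0.092040 +0.695080 = +0.603040;  D = +0.594551-0.100826i
d^2_{1,-1}: k∈[0..1] ⇒ +0.309779 -0.779807 = -0.470028;  D = +0.232277+0.408624i
d^2_{2,-1}: single k=0 term ⇒ -0.567530;  D = +0.367780-0.432236i
Y_2^{m'}(θ=2.519,φ=2.7604) and Σ D·Y over m':
  (-0.0648-0.0380i)·(+0.0950+0.0907i)  (+0.0533-0.2913i)·(+0.3397+0.1362i)  (+0.5946-0.1008i)·(+0.3090+0.0000i)  (+0.2323+0.4086i)·(-0.3397+0.1362i)  (+0.3678-0.4322i)·(+0.0950-0.0907i)
Y_2^-1(R⁻¹ n̂) = +0.099960-0.313956i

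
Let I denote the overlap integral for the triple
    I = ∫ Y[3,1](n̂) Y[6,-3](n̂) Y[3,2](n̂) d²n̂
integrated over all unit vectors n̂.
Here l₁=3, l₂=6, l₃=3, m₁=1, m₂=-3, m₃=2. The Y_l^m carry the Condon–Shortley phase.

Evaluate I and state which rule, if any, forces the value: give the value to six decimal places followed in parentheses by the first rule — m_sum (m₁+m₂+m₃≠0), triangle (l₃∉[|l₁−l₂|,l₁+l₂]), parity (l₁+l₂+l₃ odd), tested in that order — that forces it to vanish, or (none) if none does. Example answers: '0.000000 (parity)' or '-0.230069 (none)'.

-0.230476 (none)

Rules hold: Σm=0, L=12 even, 3≤3≤9.
N = 7·13·7 = 637
Δ = 6!·0!·6!/13! = 1/12012
Racah Σ t=3..3: t=3:−1/1296 = -1/1296
⇒ 3j(3 6 3; 0 0 0)² = 100/3003, sgn +1
Racah Σ t=2..2: t=2:+1/5760 = 1/5760
⇒ 3j(3 6 3; 1 -3 2)² = 9/286, sgn -1
4πI² = N·(3j₀)²·(3jₘ)² = 1050/1573
I = -1·√(0.667514/4π) = -0.23047581
No selection rule forces the value: the integral is nonzero (none).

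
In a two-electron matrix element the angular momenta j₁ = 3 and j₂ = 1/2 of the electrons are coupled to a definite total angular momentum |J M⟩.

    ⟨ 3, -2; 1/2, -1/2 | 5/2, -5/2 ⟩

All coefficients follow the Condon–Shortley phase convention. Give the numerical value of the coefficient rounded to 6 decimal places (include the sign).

√[6·1!5!0!/7! · 1!5!0!1!0!5!] = √(14400/7)
  +(−1)^0/∏(0,1,5,0,0,0)! = 1/120  (running 1/120)
⟨..|..⟩ = √(14400/7)·(1/120) = +0.377964

+0.377964  (= +√(1/7))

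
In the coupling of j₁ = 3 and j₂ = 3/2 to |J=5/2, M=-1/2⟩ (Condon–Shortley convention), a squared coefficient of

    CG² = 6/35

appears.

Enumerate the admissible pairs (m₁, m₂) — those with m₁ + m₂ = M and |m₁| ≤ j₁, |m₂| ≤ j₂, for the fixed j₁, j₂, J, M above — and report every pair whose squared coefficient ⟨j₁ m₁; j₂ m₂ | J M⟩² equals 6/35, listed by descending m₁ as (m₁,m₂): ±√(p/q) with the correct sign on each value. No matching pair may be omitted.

Admissible pairs with m₁+m₂ = M = -1/2: (-2,3/2), (-1,1/2), (0,-1/2), (1,-3/2)
  (m₁,m₂)=(1,-3/2): CG² = 27/70, CG = +√(27/70)
  (m₁,m₂)=(0,-1/2): CG² = 6/35, CG = −√(6/35)   ← matches the target
  (m₁,m₂)=(-1,1/2): CG² = 1/70, CG = −√(1/70)
  (m₁,m₂)=(-2,3/2): CG² = 3/7, CG = +√(3/7)
Pairs with CG² = 6/35: (0,-1/2): −√(6/35)

(0,-1/2): −√(6/35)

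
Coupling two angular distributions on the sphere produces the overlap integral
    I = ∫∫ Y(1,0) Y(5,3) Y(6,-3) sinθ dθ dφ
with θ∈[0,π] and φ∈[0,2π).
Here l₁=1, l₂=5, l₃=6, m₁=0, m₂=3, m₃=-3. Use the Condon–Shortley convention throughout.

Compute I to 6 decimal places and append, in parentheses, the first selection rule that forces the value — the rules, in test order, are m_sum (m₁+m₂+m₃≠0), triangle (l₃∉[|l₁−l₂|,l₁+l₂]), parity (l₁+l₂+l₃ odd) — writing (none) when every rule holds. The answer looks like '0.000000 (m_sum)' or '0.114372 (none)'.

-0.212310 (none)

Checks pass: Σm=0; 12 even; l₃=6∈[4,6].
(2·1+1)(2·5+1)(2·6+1) = 429
Δ: 0! 2! 10! / 13! → 1/858
sum: t=0:+1/14400 = 1/14400
3j²(1 5 6; 0 0 0) = Δ·Π!·Σ² = 6/143  (sign +1)
sum: t=0:+1/80640 = 1/80640
3j²(1 5 6; 0 3 -3) = Δ·Π!·Σ² = 9/286  (sign -1)
combine: 4πI² = 429·6/143·9/286 = 81/143
take √, sign -1: I = -0.21230956
No selection rule forces the value: the integral is nonzero (none).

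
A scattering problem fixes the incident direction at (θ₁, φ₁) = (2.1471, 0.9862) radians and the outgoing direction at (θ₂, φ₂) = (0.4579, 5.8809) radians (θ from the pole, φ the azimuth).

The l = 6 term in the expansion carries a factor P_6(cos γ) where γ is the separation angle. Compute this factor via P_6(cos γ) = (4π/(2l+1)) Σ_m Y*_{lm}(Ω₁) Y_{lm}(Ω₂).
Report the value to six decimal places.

Term-by-term m-sum for l=6 (normalisation 4π/13 = 0.966644):
  m=-6: (0.156757, -0.060077) × (-0.002692, 0.002399) = (-0.000278, 0.000538)  (running Σ = (-0.000278, 0.000538))
  m=-5: (-0.081965, 0.368945) × (-0.010808, 0.022921) = (-0.007571, -0.005866)  (running Σ = (-0.007848, -0.005329))
  m=-4: (-0.277542, -0.287608) × (-0.004101, 0.106885) = (0.031879, -0.028486)  (running Σ = (0.024031, -0.033815))
  m=-3: (0.054816, -0.010144) × (0.105116, 0.275961) = (0.008562, 0.014061)  (running Σ = (0.032592, -0.019754))
  m=-2: (0.128460, -0.302483) × (0.347783, 0.361381) = (0.153988, -0.058776)  (running Σ = (0.186580, -0.078529))
  m=-1: (0.103730, 0.156750) × (0.334468, 0.142312) = (0.012387, 0.067190)  (running Σ = (0.198967, -0.011339))
  m=0: (0.283012, -0.000000) × (-0.261850, 0.000000) = (-0.074107, 0.000000)  (running Σ = (0.124860, -0.011339))
  m=1: (-0.103730, 0.156750) × (-0.334468, 0.142312) = (0.012387, -0.067190)  (running Σ = (0.137247, -0.078529))
  m=2: (0.128460, 0.302483) × (0.347783, -0.361381) = (0.153988, 0.058776)  (running Σ = (0.291235, -0.019754))
  m=3: (-0.054816, -0.010144) × (-0.105116, 0.275961) = (0.008562, -0.014061)  (running Σ = (0.299797, -0.033815))
  m=4: (-0.277542, 0.287608) × (-0.004101, -0.106885) = (0.031879, 0.028486)  (running Σ = (0.331676, -0.005329))
  m=5: (0.081965, 0.368945) × (0.010808, 0.022921) = (-0.007571, 0.005866)  (running Σ = (0.324105, 0.000538))
  m=6: (0.156757, 0.060077) × (-0.002692, -0.002399) = (-0.000278, -0.000538)  (running Σ = (0.323828, -0.000000))
Σ over m = (0.323828, -0.000000); ×(4π/13) → (0.313026, -0.000000). Real part: 0.313026

0.313026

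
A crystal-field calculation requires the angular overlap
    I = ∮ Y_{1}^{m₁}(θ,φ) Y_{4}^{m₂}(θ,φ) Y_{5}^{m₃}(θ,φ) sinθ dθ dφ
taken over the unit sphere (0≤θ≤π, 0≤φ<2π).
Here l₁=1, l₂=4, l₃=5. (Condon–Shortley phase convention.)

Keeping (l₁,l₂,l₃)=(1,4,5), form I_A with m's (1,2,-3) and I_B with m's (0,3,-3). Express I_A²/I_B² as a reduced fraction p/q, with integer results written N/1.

Same 1,4,5: normalisation and zero-m 3j drop out of the ratio.
A: Δ: 0! 2! 8! / 11! → 1/495; sum: t=0:+1/2880 = 1/2880; 3j²(1 4 5; 1 2 -3) = Δ·Π!·Σ² = 28/495  (sign +1)
B: Δ: 0! 2! 8! / 11! → 1/495; sum: t=0:+1/5040 = 1/5040; 3j²(1 4 5; 0 3 -3) = Δ·Π!·Σ² = 16/495  (sign +1)
I_A²/I_B² = (28/495)/(16/495) = 7/4

7/4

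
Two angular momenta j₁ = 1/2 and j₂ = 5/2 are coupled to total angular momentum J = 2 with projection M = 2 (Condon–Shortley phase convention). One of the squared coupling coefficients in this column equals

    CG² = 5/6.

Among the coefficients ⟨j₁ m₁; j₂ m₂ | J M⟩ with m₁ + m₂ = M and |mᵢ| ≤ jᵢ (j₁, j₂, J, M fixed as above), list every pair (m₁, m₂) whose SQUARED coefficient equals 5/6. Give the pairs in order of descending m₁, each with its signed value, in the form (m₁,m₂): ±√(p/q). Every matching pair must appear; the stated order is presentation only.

Admissible pairs with m₁+m₂ = M = 2: (-1/2,5/2), (1/2,3/2)
  (m₁,m₂)=(1/2,3/2): CG² = 1/6, CG = +√(1/6)
  (m₁,m₂)=(-1/2,5/2): CG² = 5/6, CG = −√(5/6)   ← matches the target
Pairs with CG² = 5/6: (-1/2,5/2): −√(5/6)

(-1/2,5/2): −√(5/6)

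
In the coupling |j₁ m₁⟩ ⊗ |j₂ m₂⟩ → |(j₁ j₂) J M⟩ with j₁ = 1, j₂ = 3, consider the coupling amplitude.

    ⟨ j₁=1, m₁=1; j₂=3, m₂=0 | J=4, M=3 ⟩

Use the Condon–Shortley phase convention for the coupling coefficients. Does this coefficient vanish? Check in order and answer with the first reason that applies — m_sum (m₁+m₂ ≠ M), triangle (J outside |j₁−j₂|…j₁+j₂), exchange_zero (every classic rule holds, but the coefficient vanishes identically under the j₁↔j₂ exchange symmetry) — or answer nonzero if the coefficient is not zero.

m_sum

m-sum: m₁+m₂ = 1+0 = 1, M = 3  ✗ ⇒ coefficient is 0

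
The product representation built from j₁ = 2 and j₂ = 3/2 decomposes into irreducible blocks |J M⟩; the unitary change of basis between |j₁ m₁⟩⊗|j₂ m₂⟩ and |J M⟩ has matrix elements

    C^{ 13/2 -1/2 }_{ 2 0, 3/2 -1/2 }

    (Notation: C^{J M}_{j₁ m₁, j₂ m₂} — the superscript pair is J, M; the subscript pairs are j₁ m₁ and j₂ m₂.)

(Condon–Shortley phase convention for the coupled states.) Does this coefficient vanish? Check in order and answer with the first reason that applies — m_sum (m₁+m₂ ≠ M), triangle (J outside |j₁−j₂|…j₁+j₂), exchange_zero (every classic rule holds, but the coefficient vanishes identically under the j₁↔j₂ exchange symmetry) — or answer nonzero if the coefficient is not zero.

triangle

m-sum: m₁+m₂ = 0+(-1/2) = -1/2, M = -1/2  ✓
triangle: need |j₁−j₂| ≤ J ≤ j₁+j₂, i.e. J ∈ [1/2, 7/2]; J = 13/2 is outside ✗ ⇒ coefficient is 0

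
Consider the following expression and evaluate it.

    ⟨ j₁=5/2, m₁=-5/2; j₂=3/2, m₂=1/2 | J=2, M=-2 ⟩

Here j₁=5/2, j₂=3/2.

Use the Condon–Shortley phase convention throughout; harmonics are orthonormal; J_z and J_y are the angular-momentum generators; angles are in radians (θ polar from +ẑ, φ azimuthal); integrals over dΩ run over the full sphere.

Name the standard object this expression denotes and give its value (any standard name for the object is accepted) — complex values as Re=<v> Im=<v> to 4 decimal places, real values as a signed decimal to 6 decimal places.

This is a Clebsch–Gordan (vector-coupling) coefficient.
j₁+j₂−J=2  J+j₁−j₂=3  J−j₁+j₂=1  j₁+j₂+J+1=7
(j₁±m₁, j₂±m₂, J±M) = (0,5,2,1,0,4)
P² = 480/7
sum k=2..2:
  [2] +1/12 = 1/12
S = 1/12
C² = P²·S² = 10/21 ; C = +0.690066

Clebsch–Gordan coefficient, +√(10/21) ≈ +0.690066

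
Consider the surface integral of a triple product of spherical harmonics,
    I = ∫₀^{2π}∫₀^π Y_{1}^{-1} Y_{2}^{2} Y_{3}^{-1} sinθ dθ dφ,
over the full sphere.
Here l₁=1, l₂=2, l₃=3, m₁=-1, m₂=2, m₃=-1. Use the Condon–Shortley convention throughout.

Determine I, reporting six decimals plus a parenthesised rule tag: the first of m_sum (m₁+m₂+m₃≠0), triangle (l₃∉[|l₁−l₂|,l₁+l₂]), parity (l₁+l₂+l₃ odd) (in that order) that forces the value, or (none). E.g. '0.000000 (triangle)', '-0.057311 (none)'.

-0.082589 (none)

Checks pass: Σm=0; 6 even; l₃=3∈[1,3].
(2·1+1)(2·2+1)(2·3+1) = 105
Δ: 0! 2! 4! / 7! → 1/105
sum: t=0:+1/4 = 1/4
3j²(1 2 3; 0 0 0) = Δ·Π!·Σ² = 3/35  (sign -1)
sum: t=0:+1/48 = 1/48
3j²(1 2 3; -1 2 -1) = Δ·Π!·Σ² = 1/105  (sign +1)
combine: 4πI² = 105·3/35·1/105 = 3/35
take √, sign -1: I = -0.08258890
No selection rule forces the value: the integral is nonzero (none).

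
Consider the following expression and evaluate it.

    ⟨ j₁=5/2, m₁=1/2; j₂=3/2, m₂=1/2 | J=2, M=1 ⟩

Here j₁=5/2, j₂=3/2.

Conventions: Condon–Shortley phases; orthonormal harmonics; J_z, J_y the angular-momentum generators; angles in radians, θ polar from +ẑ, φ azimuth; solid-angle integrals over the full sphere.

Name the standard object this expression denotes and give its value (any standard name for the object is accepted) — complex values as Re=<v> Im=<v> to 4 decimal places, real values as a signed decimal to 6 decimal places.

This is a Clebsch–Gordan (vector-coupling) coefficient.
j₁+j₂−J=2  J+j₁−j₂=3  J−j₁+j₂=1  j₁+j₂+J+1=7
(j₁±m₁, j₂±m₂, J±M) = (3,2,2,1,3,1)
P² = 12/7
sum k=1..2:
  [1] −1/2 = -1/2
  [2] +1/12 = 1/12
S = -5/12
C² = P²·S² = 25/84 ; C = -0.545545

Clebsch–Gordan coefficient, −√(25/84) ≈ -0.545545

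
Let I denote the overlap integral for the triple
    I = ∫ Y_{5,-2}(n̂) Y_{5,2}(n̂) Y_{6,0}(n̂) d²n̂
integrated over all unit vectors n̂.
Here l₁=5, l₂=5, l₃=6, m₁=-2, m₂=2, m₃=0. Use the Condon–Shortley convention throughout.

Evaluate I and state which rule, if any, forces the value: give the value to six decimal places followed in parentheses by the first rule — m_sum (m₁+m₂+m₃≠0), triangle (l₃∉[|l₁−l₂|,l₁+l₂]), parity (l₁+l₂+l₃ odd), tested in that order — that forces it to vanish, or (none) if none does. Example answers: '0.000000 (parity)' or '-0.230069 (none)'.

Rules hold: Σm=0, L=16 even, 0≤6≤10.
N = 11·11·13 = 1573
Δ = 4!·6!·6!/17! = 1/28588560
Racah Σ t=0..4: t=0:+1/345600 t=1:−1/13824 t=2:+1/5184 t=3:−1/13824 t=4:+1/345600 = 7/129600
⇒ 3j(5 5 6; 0 0 0)² = 80/7293, sgn +1
Racah Σ t=1..4: t=1:−1/3110400 t=2:+1/57600 t=3:−1/13824 t=4:+1/31104 = -1/43200
⇒ 3j(5 5 6; -2 2 0)² = 108/12155, sgn -1
4πI² = N·(3j₀)²·(3jₘ)² = 576/3757
I = -1·√(0.153314/4π) = -0.11045508
No selection rule forces the value: the integral is nonzero (none).

-0.110455 (none)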